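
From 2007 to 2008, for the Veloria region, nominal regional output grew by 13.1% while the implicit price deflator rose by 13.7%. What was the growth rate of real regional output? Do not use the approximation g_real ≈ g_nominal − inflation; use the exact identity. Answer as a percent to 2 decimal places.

(1 + g_nom) = (1 + g_real)(1 + π), so g_real = 1.1310 / 1.1370 − 1 = -0.00528.

-0.53%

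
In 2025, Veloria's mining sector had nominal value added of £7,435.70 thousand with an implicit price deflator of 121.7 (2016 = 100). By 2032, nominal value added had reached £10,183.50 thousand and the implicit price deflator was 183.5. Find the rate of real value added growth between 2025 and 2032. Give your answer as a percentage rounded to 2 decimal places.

-9.17%

Deflate each year: 2025 → 7435.70/1.217 = 6109.86; 2032 → 10183.50/1.835 = 5549.59.
So real value added changed by 5549.59/6109.86 − 1 = -0.0917, i.e. -9.17%.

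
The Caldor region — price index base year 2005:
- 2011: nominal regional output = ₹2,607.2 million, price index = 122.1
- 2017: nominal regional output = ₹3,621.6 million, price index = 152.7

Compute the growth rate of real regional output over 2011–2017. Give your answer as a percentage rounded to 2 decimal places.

Deflate each year: 2011 → 2607.2/1.221 = 2135.30; 2017 → 3621.6/1.527 = 2371.71.
So real regional output changed by 2371.71/2135.30 − 1 = 0.1107, i.e. 11.07%.

11.07%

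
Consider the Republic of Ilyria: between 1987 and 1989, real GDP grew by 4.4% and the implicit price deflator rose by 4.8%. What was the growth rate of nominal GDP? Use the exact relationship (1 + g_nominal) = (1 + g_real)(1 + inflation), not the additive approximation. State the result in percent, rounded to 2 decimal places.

(1 + g_nom) = (1 + g_real)(1 + π) = 1.0440 × 1.0480 = 1.09411.

9.41%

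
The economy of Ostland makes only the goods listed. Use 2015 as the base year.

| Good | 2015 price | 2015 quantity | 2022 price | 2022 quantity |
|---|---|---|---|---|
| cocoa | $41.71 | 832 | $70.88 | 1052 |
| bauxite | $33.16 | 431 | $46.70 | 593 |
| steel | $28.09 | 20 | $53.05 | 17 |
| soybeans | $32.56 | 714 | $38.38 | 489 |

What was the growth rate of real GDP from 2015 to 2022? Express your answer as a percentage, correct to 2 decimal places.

Real GDP 2015 = Nominal GDP 2015 = 41.71·832 + 33.16·431 + 28.09·20 + 32.56·714 = 72804.32.
Real GDP 2022 (at 2015 prices) = 41.71·1052 + 33.16·593 + 28.09·17 + 32.56·489 = 79942.17.
Real growth = 79942.17/72804.32 − 1 = 0.0980.

9.80%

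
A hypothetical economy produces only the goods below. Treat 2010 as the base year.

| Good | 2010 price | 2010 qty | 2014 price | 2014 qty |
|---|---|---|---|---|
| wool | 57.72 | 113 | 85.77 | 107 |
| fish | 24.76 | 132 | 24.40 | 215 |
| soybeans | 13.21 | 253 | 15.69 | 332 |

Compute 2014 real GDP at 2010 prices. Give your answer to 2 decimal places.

15885.16

Real GDP 2014 = Σ (p_2010 × q_2014) = 57.72·107 + 24.76·215 + 13.21·332 = 15885.16.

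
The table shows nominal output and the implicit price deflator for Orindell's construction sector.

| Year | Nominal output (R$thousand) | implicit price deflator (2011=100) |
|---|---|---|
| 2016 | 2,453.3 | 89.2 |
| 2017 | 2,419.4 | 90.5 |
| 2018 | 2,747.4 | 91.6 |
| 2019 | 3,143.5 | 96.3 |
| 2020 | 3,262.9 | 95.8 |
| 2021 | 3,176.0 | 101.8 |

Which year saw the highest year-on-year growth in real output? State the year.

2017: real = 2419.4/0.905 = 2673.37; growth vs 2016 (2750.34) = -2.80%.
2018: real = 2747.4/0.916 = 2999.34; growth vs 2017 (2673.37) = 12.19%.
2019: real = 3143.5/0.963 = 3264.28; growth vs 2018 (2999.34) = 8.83%.
2020: real = 3262.9/0.958 = 3405.95; growth vs 2019 (3264.28) = 4.34%.
2021: real = 3176.0/1.018 = 3119.84; growth vs 2020 (3405.95) = -8.40%.

2018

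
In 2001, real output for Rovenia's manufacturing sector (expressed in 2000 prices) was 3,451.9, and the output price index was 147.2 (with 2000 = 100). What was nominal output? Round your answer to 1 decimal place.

5,081.2

Nominal output = Real × (output price index/100) = 3451.9 × 1.472 = 5081.20.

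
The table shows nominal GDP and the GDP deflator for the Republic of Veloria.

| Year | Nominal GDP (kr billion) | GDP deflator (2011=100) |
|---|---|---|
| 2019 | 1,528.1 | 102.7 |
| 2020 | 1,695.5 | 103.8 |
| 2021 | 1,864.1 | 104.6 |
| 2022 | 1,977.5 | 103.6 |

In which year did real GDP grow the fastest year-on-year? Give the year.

2020

2020: real = 1695.5/1.038 = 1633.43; growth vs 2019 (1487.93) = 9.78%.
2021: real = 1864.1/1.046 = 1782.12; growth vs 2020 (1633.43) = 9.10%.
2022: real = 1977.5/1.036 = 1908.78; growth vs 2021 (1782.12) = 7.11%.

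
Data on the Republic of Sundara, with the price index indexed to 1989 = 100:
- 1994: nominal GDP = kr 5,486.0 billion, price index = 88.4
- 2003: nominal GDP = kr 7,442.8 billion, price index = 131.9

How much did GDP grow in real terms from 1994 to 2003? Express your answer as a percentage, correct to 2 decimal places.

Real GDP 1994 = 5486.0 / 0.884 = 6205.88.
Real GDP 2003 = 7442.8 / 1.319 = 5642.76.
Real growth = 5642.76 / 6205.88 − 1 = -0.0907.

-9.07%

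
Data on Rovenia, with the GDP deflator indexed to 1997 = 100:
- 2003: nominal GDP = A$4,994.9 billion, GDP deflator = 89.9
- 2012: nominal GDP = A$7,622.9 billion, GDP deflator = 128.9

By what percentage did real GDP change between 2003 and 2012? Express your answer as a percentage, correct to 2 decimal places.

6.44%

Deflate each year: 2003 → 4994.9/0.899 = 5556.06; 2012 → 7622.9/1.289 = 5913.81.
So real GDP changed by 5913.81/5556.06 − 1 = 0.0644, i.e. 6.44%.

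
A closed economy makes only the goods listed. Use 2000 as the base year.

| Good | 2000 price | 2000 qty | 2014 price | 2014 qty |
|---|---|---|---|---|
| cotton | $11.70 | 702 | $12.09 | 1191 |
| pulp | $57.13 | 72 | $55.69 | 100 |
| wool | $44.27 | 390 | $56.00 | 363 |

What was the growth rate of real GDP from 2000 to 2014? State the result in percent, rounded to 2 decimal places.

Real GDP 2000 = Nominal GDP 2000 = 11.70·702 + 57.13·72 + 44.27·390 = 29592.06.
Real GDP 2014 (at 2000 prices) = 11.70·1191 + 57.13·100 + 44.27·363 = 35717.71.
Real growth = 35717.71/29592.06 − 1 = 0.2070.

20.70%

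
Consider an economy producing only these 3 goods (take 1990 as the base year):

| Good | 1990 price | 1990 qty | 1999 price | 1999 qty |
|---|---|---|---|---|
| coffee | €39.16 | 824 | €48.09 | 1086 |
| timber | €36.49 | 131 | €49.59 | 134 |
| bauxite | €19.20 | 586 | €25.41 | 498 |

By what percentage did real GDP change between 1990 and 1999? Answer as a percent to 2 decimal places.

17.97%

Real GDP 1990 = Nominal GDP 1990 = 39.16·824 + 36.49·131 + 19.20·586 = 48299.23.
Real GDP 1999 (at 1990 prices) = 39.16·1086 + 36.49·134 + 19.20·498 = 56979.02.
Real growth = 56979.02/48299.23 − 1 = 0.1797.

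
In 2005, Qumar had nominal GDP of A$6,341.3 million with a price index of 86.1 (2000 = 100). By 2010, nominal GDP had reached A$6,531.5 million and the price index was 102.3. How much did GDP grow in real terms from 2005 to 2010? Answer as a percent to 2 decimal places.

-13.31%

Real GDP 2005 = 6341.3 / 0.861 = 7365.04.
Real GDP 2010 = 6531.5 / 1.023 = 6384.65.
Real growth = 6384.65 / 7365.04 − 1 = -0.1331.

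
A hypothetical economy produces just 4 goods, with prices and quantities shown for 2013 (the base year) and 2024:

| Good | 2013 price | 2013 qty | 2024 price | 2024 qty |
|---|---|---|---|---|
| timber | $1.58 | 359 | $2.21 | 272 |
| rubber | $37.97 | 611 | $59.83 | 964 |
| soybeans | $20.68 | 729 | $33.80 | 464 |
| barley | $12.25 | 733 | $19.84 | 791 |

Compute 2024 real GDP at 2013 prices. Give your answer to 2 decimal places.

$56318.11

Real GDP 2024 = Σ (p_2013 × q_2024) = 1.58·272 + 37.97·964 + 20.68·464 + 12.25·791 = 56318.11.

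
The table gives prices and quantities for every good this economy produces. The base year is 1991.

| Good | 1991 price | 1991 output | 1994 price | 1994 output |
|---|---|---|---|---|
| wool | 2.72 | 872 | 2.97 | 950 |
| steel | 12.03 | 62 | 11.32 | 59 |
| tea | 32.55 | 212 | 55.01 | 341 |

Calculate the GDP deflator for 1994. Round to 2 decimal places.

Nominal GDP 1994 = 2.97·950 + 11.32·59 + 55.01·341 = 22247.79.
Real GDP 1994 (at 1991 prices) = 2.72·950 + 12.03·59 + 32.55·341 = 14393.32.
Deflator = Nominal/Real × 100 = 22247.79/14393.32 × 100 = 154.570.

154.57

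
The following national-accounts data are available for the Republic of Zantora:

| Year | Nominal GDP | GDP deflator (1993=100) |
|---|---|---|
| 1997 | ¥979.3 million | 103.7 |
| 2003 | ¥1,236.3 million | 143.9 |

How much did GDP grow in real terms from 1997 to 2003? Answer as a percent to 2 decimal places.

Deflate each year: 1997 → 979.3/1.037 = 944.36; 2003 → 1236.3/1.439 = 859.14.
So real GDP changed by 859.14/944.36 − 1 = -0.0902, i.e. -9.02%.

-9.02%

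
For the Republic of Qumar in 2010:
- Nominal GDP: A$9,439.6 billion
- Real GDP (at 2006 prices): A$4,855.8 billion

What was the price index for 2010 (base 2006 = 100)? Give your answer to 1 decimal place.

price index = (Nominal / Real) × 100 = 9439.6 / 4855.8 × 100 = 194.40.

194.4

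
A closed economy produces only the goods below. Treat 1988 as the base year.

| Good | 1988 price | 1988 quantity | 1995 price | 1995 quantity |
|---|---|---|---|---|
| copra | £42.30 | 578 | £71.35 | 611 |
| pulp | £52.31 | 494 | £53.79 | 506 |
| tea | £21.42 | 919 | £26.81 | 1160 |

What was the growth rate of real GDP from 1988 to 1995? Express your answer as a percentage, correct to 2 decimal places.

10.27%

Real GDP 1988 = Nominal GDP 1988 = 42.30·578 + 52.31·494 + 21.42·919 = 69975.52.
Real GDP 1995 (at 1988 prices) = 42.30·611 + 52.31·506 + 21.42·1160 = 77161.36.
Real growth = 77161.36/69975.52 − 1 = 0.1027.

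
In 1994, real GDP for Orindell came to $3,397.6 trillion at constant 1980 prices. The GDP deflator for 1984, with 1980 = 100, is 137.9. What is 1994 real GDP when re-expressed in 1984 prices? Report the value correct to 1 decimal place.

$4,685.3 trillion

Real GDP in 1984 prices = Real GDP in 1980 prices × (P_1984/P_1980) = 3397.6 × 1.379 = 4685.29.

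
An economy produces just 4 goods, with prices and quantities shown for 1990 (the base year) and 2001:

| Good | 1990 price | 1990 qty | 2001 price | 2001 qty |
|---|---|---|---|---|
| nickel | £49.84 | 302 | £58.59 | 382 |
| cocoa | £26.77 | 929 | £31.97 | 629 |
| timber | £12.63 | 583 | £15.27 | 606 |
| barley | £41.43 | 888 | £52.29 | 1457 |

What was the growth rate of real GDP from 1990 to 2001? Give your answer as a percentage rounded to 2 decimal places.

23.57%

Real GDP 1990 = Nominal GDP 1990 = 49.84·302 + 26.77·929 + 12.63·583 + 41.43·888 = 84074.14.
Real GDP 2001 (at 1990 prices) = 49.84·382 + 26.77·629 + 12.63·606 + 41.43·1457 = 103894.50.
Real growth = 103894.50/84074.14 − 1 = 0.2357.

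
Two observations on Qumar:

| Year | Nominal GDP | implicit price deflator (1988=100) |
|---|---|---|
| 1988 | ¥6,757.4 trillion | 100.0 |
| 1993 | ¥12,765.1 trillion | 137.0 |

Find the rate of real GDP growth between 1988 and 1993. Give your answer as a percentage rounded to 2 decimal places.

37.89%

Deflate each year: 1988 → 6757.4/1.000 = 6757.40; 1993 → 12765.1/1.370 = 9317.59.
So real GDP changed by 9317.59/6757.40 − 1 = 0.3789, i.e. 37.89%.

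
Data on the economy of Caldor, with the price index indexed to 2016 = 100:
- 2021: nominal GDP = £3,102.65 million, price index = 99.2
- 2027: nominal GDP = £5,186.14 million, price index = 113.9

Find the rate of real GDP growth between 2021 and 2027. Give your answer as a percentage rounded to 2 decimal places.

Real GDP 2021 = 3102.65 / 0.992 = 3127.67.
Real GDP 2027 = 5186.14 / 1.139 = 4553.24.
Real growth = 4553.24 / 3127.67 − 1 = 0.4558.

45.58%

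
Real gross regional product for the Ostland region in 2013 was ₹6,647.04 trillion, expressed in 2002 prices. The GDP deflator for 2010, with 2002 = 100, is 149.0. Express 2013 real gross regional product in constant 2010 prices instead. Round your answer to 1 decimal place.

₹9,904.1 trillion

Real gross regional product in 2010 prices = Real gross regional product in 2002 prices × (P_2010/P_2002) = 6647.04 × 1.490 = 9904.09.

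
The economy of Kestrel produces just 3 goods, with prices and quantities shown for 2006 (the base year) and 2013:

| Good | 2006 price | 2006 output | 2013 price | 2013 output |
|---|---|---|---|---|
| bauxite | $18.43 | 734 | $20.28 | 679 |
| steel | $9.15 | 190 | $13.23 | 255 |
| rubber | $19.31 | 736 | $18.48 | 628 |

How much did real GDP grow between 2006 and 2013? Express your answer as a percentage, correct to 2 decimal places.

-8.50%

Real GDP 2006 = Nominal GDP 2006 = 18.43·734 + 9.15·190 + 19.31·736 = 29478.28.
Real GDP 2013 (at 2006 prices) = 18.43·679 + 9.15·255 + 19.31·628 = 26973.90.
Real growth = 26973.90/29478.28 − 1 = -0.0850.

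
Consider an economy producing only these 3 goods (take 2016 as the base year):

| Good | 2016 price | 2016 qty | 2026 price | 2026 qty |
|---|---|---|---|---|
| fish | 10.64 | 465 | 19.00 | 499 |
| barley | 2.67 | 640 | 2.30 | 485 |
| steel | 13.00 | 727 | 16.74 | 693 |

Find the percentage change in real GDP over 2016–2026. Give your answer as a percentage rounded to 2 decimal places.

Real GDP 2016 = Nominal GDP 2016 = 10.64·465 + 2.67·640 + 13.00·727 = 16107.40.
Real GDP 2026 (at 2016 prices) = 10.64·499 + 2.67·485 + 13.00·693 = 15613.31.
Real growth = 15613.31/16107.40 − 1 = -0.0307.

-3.07%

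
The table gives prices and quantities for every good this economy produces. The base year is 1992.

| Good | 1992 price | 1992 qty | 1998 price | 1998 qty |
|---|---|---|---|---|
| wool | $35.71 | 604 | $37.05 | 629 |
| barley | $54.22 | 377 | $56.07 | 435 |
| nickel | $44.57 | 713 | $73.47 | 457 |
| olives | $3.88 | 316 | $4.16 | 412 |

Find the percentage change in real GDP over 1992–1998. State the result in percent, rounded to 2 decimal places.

Real GDP 1992 = Nominal GDP 1992 = 35.71·604 + 54.22·377 + 44.57·713 + 3.88·316 = 75014.27.
Real GDP 1998 (at 1992 prices) = 35.71·629 + 54.22·435 + 44.57·457 + 3.88·412 = 68014.34.
Real growth = 68014.34/75014.27 − 1 = -0.0933.

-9.33%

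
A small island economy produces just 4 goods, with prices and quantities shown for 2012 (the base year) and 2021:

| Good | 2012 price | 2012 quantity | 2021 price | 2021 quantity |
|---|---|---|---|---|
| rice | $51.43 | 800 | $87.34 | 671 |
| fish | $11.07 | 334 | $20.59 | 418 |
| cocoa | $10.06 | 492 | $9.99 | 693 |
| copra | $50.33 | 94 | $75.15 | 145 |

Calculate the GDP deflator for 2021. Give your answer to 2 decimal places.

159.22

Nominal GDP 2021 = 87.34·671 + 20.59·418 + 9.99·693 + 75.15·145 = 85031.58.
Real GDP 2021 (at 2012 prices) = 51.43·671 + 11.07·418 + 10.06·693 + 50.33·145 = 53406.22.
Deflator = Nominal/Real × 100 = 85031.58/53406.22 × 100 = 159.217.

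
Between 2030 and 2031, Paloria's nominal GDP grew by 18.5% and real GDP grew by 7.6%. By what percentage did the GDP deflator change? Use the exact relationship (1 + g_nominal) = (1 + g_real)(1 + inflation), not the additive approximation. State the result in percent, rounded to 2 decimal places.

10.13%

(1 + g_nom) = (1 + g_real)(1 + π), so π = 1.1850 / 1.0760 − 1 = 0.10130.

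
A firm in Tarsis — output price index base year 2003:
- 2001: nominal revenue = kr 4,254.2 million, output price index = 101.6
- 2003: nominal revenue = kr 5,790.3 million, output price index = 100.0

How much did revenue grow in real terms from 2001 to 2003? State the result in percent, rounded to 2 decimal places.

38.29%

Deflate each year: 2001 → 4254.2/1.016 = 4187.20; 2003 → 5790.3/1.000 = 5790.30.
So real revenue changed by 5790.30/4187.20 − 1 = 0.3829, i.e. 38.29%.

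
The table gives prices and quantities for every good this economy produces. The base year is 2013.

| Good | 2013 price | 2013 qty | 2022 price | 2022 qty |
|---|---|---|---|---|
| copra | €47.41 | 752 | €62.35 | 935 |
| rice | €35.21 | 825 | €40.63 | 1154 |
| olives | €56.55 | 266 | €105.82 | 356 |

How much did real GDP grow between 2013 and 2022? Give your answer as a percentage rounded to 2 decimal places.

Real GDP 2013 = Nominal GDP 2013 = 47.41·752 + 35.21·825 + 56.55·266 = 79742.87.
Real GDP 2022 (at 2013 prices) = 47.41·935 + 35.21·1154 + 56.55·356 = 105092.49.
Real growth = 105092.49/79742.87 − 1 = 0.3179.

31.79%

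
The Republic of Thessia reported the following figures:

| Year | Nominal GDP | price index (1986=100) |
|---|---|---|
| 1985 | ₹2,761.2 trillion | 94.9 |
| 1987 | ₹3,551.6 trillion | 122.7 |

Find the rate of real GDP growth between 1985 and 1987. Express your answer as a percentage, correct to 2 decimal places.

-0.52%

Real GDP 1985 = 2761.2 / 0.949 = 2909.59.
Real GDP 1987 = 3551.6 / 1.227 = 2894.54.
Real growth = 2894.54 / 2909.59 − 1 = -0.0052.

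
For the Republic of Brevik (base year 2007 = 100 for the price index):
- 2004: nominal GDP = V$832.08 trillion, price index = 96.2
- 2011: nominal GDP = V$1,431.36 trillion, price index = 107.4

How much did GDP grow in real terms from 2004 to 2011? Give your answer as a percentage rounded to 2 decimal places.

Deflate each year: 2004 → 832.08/0.962 = 864.95; 2011 → 1431.36/1.074 = 1332.74.
So real GDP changed by 1332.74/864.95 − 1 = 0.5408, i.e. 54.08%.

54.08%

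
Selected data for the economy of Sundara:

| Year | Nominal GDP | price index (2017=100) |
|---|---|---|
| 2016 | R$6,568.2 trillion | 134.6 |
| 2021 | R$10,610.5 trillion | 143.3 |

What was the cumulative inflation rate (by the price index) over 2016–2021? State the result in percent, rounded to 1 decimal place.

Price-level change = 143.3 / 134.6 − 1 = 0.0646.

6.5%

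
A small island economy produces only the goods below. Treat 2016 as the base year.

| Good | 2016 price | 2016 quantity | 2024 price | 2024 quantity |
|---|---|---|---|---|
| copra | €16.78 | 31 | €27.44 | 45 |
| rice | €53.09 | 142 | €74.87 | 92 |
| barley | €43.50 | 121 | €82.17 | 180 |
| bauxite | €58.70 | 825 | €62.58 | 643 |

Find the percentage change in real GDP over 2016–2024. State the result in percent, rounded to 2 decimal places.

Real GDP 2016 = Nominal GDP 2016 = 16.78·31 + 53.09·142 + 43.50·121 + 58.70·825 = 61749.96.
Real GDP 2024 (at 2016 prices) = 16.78·45 + 53.09·92 + 43.50·180 + 58.70·643 = 51213.48.
Real growth = 51213.48/61749.96 − 1 = -0.1706.

-17.06%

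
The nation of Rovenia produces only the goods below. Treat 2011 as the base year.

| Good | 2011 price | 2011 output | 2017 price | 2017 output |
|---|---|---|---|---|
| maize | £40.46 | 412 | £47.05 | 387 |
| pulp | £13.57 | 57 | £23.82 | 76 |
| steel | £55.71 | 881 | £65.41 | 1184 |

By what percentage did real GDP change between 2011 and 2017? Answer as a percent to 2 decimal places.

24.24%

Real GDP 2011 = Nominal GDP 2011 = 40.46·412 + 13.57·57 + 55.71·881 = 66523.52.
Real GDP 2017 (at 2011 prices) = 40.46·387 + 13.57·76 + 55.71·1184 = 82649.98.
Real growth = 82649.98/66523.52 − 1 = 0.2424.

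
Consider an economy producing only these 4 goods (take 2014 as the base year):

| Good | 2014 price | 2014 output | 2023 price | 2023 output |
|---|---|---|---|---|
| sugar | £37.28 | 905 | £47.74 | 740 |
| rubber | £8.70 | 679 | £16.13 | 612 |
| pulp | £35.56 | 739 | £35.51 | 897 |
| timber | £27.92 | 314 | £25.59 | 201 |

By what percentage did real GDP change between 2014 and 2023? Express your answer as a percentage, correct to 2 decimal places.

-5.72%

Real GDP 2014 = Nominal GDP 2014 = 37.28·905 + 8.70·679 + 35.56·739 + 27.92·314 = 74691.42.
Real GDP 2023 (at 2014 prices) = 37.28·740 + 8.70·612 + 35.56·897 + 27.92·201 = 70420.84.
Real growth = 70420.84/74691.42 − 1 = -0.0572.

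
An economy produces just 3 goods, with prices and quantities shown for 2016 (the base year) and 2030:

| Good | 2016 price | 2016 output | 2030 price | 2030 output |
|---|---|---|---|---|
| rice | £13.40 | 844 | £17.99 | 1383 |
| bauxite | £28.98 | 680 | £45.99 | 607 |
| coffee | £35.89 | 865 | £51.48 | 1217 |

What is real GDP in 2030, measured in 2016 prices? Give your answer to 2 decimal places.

Real GDP 2030 = Σ (p_2016 × q_2030) = 13.40·1383 + 28.98·607 + 35.89·1217 = 79801.19.

£79801.19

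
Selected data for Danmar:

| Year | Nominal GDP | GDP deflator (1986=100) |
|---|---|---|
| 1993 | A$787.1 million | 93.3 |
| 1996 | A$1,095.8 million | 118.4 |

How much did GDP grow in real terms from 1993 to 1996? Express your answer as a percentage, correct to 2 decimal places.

9.71%

Deflate each year: 1993 → 787.1/0.933 = 843.62; 1996 → 1095.8/1.184 = 925.51.
So real GDP changed by 925.51/843.62 − 1 = 0.0971, i.e. 9.71%.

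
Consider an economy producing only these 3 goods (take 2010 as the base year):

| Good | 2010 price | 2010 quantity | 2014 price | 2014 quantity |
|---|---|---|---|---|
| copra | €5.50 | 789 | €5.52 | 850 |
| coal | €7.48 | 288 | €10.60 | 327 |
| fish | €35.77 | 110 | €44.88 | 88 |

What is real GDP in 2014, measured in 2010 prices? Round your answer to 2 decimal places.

Real GDP 2014 = Σ (p_2010 × q_2014) = 5.50·850 + 7.48·327 + 35.77·88 = 10268.72.

€10268.72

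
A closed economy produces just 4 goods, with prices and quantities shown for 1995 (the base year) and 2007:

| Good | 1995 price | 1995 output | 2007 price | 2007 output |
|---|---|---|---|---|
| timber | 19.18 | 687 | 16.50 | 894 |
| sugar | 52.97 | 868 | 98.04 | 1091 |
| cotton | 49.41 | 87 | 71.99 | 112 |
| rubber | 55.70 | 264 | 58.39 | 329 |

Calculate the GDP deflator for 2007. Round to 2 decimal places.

Nominal GDP 2007 = 16.50·894 + 98.04·1091 + 71.99·112 + 58.39·329 = 148985.83.
Real GDP 2007 (at 1995 prices) = 19.18·894 + 52.97·1091 + 49.41·112 + 55.70·329 = 98796.41.
Deflator = Nominal/Real × 100 = 148985.83/98796.41 × 100 = 150.801.

150.80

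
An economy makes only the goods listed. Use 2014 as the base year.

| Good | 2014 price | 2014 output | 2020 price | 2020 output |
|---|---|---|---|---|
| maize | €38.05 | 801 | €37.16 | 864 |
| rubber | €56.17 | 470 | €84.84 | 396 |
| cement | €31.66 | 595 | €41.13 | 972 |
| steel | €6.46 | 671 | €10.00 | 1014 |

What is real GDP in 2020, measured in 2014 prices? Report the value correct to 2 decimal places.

Real GDP 2020 = Σ (p_2014 × q_2020) = 38.05·864 + 56.17·396 + 31.66·972 + 6.46·1014 = 92442.48.

€92442.48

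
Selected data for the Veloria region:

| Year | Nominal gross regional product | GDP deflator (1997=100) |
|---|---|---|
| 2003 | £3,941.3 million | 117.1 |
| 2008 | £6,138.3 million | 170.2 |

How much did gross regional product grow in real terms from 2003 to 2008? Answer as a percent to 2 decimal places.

Real gross regional product 2003 = 3941.3 / 1.171 = 3365.76.
Real gross regional product 2008 = 6138.3 / 1.702 = 3606.52.
Real growth = 3606.52 / 3365.76 − 1 = 0.0715.

7.15%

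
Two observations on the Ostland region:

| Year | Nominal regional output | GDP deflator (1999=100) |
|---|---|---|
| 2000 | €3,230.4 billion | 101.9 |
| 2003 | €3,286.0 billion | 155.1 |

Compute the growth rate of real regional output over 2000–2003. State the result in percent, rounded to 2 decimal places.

-33.17%

Deflate each year: 2000 → 3230.4/1.019 = 3170.17; 2003 → 3286.0/1.551 = 2118.63.
So real regional output changed by 2118.63/3170.17 − 1 = -0.3317, i.e. -33.17%.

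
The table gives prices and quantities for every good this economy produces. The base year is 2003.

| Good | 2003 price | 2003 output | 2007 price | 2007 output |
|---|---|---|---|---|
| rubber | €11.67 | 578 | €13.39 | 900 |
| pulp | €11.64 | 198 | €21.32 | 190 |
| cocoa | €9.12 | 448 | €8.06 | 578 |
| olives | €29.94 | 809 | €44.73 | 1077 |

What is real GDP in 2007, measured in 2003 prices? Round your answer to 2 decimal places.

€50231.34

Real GDP 2007 = Σ (p_2003 × q_2007) = 11.67·900 + 11.64·190 + 9.12·578 + 29.94·1077 = 50231.34.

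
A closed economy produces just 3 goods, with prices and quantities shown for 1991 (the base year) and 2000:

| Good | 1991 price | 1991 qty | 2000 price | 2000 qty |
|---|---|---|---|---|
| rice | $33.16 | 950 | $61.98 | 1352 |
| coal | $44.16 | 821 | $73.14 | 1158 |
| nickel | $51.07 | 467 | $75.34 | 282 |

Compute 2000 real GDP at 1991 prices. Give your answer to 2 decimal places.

$110371.34

Real GDP 2000 = Σ (p_1991 × q_2000) = 33.16·1352 + 44.16·1158 + 51.07·282 = 110371.34.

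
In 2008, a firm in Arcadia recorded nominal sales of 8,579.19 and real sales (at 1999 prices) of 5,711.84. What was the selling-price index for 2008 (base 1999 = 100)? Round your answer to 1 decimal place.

150.2

selling-price index = (Nominal / Real) × 100 = 8579.19 / 5711.84 × 100 = 150.20.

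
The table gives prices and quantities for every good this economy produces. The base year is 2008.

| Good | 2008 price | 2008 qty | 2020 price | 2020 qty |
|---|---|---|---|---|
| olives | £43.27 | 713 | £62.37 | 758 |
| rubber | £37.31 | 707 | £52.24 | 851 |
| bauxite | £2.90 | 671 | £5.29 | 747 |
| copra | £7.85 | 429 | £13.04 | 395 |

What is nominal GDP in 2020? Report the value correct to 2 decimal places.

£100835.13

Nominal GDP 2020 = Σ (p_2020 × q_2020) = 62.37·758 + 52.24·851 + 5.29·747 + 13.04·395 = 100835.13.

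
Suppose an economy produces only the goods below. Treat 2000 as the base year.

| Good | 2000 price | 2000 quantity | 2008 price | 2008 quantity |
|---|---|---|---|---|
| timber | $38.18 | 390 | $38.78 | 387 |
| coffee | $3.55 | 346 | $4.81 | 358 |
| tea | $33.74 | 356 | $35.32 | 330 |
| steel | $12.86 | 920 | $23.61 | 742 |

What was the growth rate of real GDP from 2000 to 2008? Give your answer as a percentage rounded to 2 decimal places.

-8.10%

Real GDP 2000 = Nominal GDP 2000 = 38.18·390 + 3.55·346 + 33.74·356 + 12.86·920 = 39961.14.
Real GDP 2008 (at 2000 prices) = 38.18·387 + 3.55·358 + 33.74·330 + 12.86·742 = 36722.88.
Real growth = 36722.88/39961.14 − 1 = -0.0810.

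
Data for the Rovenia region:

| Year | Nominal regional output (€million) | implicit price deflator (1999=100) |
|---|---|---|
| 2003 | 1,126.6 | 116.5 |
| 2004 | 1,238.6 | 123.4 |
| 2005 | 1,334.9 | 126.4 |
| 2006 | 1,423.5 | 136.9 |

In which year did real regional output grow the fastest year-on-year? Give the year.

2004: real = 1238.6/1.234 = 1003.73; growth vs 2003 (967.04) = 3.79%.
2005: real = 1334.9/1.264 = 1056.09; growth vs 2004 (1003.73) = 5.22%.
2006: real = 1423.5/1.369 = 1039.81; growth vs 2005 (1056.09) = -1.54%.

2005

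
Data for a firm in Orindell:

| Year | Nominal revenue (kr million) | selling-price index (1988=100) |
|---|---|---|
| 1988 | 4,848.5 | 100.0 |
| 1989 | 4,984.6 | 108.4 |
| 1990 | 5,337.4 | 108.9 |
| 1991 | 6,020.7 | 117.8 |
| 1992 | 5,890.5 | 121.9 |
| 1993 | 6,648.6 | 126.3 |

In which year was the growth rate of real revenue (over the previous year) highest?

1989: real = 4984.6/1.084 = 4598.34; growth vs 1988 (4848.50) = -5.16%.
1990: real = 5337.4/1.089 = 4901.19; growth vs 1989 (4598.34) = 6.59%.
1991: real = 6020.7/1.178 = 5110.95; growth vs 1990 (4901.19) = 4.28%.
1992: real = 5890.5/1.219 = 4832.24; growth vs 1991 (5110.95) = -5.45%.
1993: real = 6648.6/1.263 = 5264.13; growth vs 1992 (4832.24) = 8.94%.

1993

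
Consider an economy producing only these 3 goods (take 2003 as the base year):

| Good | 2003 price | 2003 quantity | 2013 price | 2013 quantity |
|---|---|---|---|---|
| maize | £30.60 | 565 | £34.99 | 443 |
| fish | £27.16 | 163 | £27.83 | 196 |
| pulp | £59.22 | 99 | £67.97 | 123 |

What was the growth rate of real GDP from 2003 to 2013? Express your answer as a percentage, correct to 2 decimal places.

-5.13%

Real GDP 2003 = Nominal GDP 2003 = 30.60·565 + 27.16·163 + 59.22·99 = 27578.86.
Real GDP 2013 (at 2003 prices) = 30.60·443 + 27.16·196 + 59.22·123 = 26163.22.
Real growth = 26163.22/27578.86 − 1 = -0.0513.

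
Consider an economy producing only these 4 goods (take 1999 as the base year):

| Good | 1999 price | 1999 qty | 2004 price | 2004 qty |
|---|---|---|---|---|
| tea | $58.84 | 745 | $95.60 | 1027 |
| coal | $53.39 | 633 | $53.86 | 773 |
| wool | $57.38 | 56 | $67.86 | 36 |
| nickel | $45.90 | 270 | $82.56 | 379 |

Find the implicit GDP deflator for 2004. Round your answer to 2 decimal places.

143.24

Nominal GDP 2004 = 95.60·1027 + 53.86·773 + 67.86·36 + 82.56·379 = 173548.18.
Real GDP 2004 (at 1999 prices) = 58.84·1027 + 53.39·773 + 57.38·36 + 45.90·379 = 121160.93.
Deflator = Nominal/Real × 100 = 173548.18/121160.93 × 100 = 143.238.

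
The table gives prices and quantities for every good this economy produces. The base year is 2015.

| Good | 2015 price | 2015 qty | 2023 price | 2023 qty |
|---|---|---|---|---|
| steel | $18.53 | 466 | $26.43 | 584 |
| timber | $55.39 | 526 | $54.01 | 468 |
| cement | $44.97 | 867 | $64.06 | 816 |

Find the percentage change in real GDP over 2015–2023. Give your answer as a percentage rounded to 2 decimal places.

-4.32%

Real GDP 2015 = Nominal GDP 2015 = 18.53·466 + 55.39·526 + 44.97·867 = 76759.11.
Real GDP 2023 (at 2015 prices) = 18.53·584 + 55.39·468 + 44.97·816 = 73439.56.
Real growth = 73439.56/76759.11 − 1 = -0.0432.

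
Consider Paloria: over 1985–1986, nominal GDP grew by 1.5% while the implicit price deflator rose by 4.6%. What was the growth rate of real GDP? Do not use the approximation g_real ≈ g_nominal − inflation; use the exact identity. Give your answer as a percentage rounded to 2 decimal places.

-2.96%

(1 + g_nom) = (1 + g_real)(1 + π), so g_real = 1.0150 / 1.0460 − 1 = -0.02964.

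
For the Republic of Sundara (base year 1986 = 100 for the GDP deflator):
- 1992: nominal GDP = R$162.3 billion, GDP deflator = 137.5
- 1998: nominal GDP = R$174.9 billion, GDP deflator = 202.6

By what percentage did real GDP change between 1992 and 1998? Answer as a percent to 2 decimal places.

-26.86%

Real GDP 1992 = 162.3 / 1.375 = 118.04.
Real GDP 1998 = 174.9 / 2.026 = 86.33.
Real growth = 86.33 / 118.04 − 1 = -0.2686.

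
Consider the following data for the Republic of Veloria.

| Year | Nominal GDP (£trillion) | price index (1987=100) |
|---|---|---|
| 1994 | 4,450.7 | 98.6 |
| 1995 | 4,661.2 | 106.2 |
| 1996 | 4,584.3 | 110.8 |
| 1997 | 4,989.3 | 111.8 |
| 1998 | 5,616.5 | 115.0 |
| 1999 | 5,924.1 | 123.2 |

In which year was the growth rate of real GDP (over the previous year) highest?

1995: real = 4661.2/1.062 = 4389.08; growth vs 1994 (4513.89) = -2.77%.
1996: real = 4584.3/1.108 = 4137.45; growth vs 1995 (4389.08) = -5.73%.
1997: real = 4989.3/1.118 = 4462.70; growth vs 1996 (4137.45) = 7.86%.
1998: real = 5616.5/1.150 = 4883.91; growth vs 1997 (4462.70) = 9.44%.
1999: real = 5924.1/1.232 = 4808.52; growth vs 1998 (4883.91) = -1.54%.

1998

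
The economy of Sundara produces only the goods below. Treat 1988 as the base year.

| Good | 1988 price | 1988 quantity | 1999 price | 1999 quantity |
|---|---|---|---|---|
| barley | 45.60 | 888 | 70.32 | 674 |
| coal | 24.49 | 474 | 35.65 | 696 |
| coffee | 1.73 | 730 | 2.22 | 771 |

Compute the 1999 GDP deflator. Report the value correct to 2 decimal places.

Nominal GDP 1999 = 70.32·674 + 35.65·696 + 2.22·771 = 73919.70.
Real GDP 1999 (at 1988 prices) = 45.60·674 + 24.49·696 + 1.73·771 = 49113.27.
Deflator = Nominal/Real × 100 = 73919.70/49113.27 × 100 = 150.509.

150.51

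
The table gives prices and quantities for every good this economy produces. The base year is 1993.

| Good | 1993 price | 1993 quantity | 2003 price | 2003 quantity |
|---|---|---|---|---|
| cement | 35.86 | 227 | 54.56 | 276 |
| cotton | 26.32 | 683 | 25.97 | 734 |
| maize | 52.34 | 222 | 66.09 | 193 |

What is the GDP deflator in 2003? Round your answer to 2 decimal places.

119.22

Nominal GDP 2003 = 54.56·276 + 25.97·734 + 66.09·193 = 46875.91.
Real GDP 2003 (at 1993 prices) = 35.86·276 + 26.32·734 + 52.34·193 = 39317.86.
Deflator = Nominal/Real × 100 = 46875.91/39317.86 × 100 = 119.223.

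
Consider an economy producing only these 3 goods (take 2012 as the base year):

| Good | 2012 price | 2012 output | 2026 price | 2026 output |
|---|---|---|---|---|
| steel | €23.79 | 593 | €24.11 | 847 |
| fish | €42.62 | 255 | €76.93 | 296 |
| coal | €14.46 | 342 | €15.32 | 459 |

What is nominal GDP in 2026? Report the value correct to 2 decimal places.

€50224.33

Nominal GDP 2026 = Σ (p_2026 × q_2026) = 24.11·847 + 76.93·296 + 15.32·459 = 50224.33.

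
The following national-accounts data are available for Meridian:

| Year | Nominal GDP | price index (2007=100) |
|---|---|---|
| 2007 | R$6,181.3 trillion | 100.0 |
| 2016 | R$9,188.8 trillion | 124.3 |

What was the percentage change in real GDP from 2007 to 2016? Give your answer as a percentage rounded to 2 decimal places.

19.59%

Real GDP 2007 = 6181.3 / 1.000 = 6181.30.
Real GDP 2016 = 9188.8 / 1.243 = 7392.44.
Real growth = 7392.44 / 6181.30 − 1 = 0.1959.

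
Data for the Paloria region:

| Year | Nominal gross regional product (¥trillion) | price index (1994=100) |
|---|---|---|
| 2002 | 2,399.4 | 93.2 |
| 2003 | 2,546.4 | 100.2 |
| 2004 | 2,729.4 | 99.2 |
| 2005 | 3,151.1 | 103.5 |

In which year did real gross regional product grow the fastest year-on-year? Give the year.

2003: real = 2546.4/1.002 = 2541.32; growth vs 2002 (2574.46) = -1.29%.
2004: real = 2729.4/0.992 = 2751.41; growth vs 2003 (2541.32) = 8.27%.
2005: real = 3151.1/1.035 = 3044.54; growth vs 2004 (2751.41) = 10.65%.

2005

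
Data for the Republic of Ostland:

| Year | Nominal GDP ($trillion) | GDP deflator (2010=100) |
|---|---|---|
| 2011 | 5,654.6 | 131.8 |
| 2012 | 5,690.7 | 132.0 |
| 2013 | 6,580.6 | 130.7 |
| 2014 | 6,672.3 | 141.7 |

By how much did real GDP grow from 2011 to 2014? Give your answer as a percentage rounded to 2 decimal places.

Real GDP 2011 = 5654.6/1.318 = 4290.29.
Real GDP 2014 = 6672.3/1.417 = 4708.75.
Change = 4708.75/4290.29 − 1 = 0.0975.

9.75%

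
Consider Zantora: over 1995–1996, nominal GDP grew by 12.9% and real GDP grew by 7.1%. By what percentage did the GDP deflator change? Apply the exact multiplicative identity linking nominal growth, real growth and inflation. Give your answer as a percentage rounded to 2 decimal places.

(1 + g_nom) = (1 + g_real)(1 + π), so π = 1.1290 / 1.0710 − 1 = 0.05415.

5.42%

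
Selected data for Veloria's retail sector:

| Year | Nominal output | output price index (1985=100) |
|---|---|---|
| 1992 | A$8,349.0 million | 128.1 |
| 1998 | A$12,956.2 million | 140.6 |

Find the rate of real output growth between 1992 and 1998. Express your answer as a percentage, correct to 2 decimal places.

Deflate each year: 1992 → 8349.0/1.281 = 6517.56; 1998 → 12956.2/1.406 = 9214.94.
So real output changed by 9214.94/6517.56 − 1 = 0.4139, i.e. 41.39%.

41.39%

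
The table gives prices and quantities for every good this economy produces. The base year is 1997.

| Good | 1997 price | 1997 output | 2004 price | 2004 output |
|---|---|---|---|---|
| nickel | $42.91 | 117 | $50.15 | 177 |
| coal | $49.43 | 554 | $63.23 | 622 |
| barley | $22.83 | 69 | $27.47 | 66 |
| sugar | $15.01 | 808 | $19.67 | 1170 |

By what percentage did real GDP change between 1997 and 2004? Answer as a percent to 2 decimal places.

Real GDP 1997 = Nominal GDP 1997 = 42.91·117 + 49.43·554 + 22.83·69 + 15.01·808 = 46108.04.
Real GDP 2004 (at 1997 prices) = 42.91·177 + 49.43·622 + 22.83·66 + 15.01·1170 = 57409.01.
Real growth = 57409.01/46108.04 − 1 = 0.2451.

24.51%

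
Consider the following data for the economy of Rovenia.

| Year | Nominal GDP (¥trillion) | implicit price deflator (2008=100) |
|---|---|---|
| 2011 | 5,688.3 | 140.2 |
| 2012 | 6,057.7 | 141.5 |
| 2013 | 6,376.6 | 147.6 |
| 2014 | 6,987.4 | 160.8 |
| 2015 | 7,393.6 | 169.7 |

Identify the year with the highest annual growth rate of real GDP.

2012: real = 6057.7/1.415 = 4281.06; growth vs 2011 (4057.28) = 5.52%.
2013: real = 6376.6/1.476 = 4320.19; growth vs 2012 (4281.06) = 0.91%.
2014: real = 6987.4/1.608 = 4345.40; growth vs 2013 (4320.19) = 0.58%.
2015: real = 7393.6/1.697 = 4356.87; growth vs 2014 (4345.40) = 0.26%.

2012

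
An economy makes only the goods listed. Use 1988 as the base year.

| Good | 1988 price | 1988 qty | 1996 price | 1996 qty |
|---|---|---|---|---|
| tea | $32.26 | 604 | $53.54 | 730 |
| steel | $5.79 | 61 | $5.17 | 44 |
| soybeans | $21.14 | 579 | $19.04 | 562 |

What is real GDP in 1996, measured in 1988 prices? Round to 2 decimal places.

Real GDP 1996 = Σ (p_1988 × q_1996) = 32.26·730 + 5.79·44 + 21.14·562 = 35685.24.

$35685.24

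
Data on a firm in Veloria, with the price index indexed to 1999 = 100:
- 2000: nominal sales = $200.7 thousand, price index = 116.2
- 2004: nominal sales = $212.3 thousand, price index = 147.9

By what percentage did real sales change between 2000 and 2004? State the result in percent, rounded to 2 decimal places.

Real sales 2000 = 200.7 / 1.162 = 172.72.
Real sales 2004 = 212.3 / 1.479 = 143.54.
Real growth = 143.54 / 172.72 − 1 = -0.1689.

-16.89%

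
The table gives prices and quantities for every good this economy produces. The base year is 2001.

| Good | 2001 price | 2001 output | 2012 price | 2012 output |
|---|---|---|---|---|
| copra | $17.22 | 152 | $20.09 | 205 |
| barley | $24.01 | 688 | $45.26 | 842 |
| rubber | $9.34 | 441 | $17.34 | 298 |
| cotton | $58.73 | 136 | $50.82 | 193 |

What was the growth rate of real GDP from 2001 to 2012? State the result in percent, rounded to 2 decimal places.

Real GDP 2001 = Nominal GDP 2001 = 17.22·152 + 24.01·688 + 9.34·441 + 58.73·136 = 31242.54.
Real GDP 2012 (at 2001 prices) = 17.22·205 + 24.01·842 + 9.34·298 + 58.73·193 = 37864.73.
Real growth = 37864.73/31242.54 − 1 = 0.2120.

21.20%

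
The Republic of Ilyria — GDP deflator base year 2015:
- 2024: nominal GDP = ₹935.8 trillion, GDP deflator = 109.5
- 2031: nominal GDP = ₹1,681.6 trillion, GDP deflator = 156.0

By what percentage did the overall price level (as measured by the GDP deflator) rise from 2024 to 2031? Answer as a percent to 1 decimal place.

Price-level change = 156.0 / 109.5 − 1 = 0.4247.

42.5%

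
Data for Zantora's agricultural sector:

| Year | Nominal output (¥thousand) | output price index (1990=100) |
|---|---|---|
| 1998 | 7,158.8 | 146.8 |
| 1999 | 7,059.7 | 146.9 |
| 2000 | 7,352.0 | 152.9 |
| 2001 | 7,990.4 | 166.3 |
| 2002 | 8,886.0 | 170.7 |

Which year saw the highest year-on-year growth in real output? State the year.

1999: real = 7059.7/1.469 = 4805.79; growth vs 1998 (4876.57) = -1.45%.
2000: real = 7352.0/1.529 = 4808.37; growth vs 1999 (4805.79) = 0.05%.
2001: real = 7990.4/1.663 = 4804.81; growth vs 2000 (4808.37) = -0.07%.
2002: real = 8886.0/1.707 = 5205.62; growth vs 2001 (4804.81) = 8.34%.

2002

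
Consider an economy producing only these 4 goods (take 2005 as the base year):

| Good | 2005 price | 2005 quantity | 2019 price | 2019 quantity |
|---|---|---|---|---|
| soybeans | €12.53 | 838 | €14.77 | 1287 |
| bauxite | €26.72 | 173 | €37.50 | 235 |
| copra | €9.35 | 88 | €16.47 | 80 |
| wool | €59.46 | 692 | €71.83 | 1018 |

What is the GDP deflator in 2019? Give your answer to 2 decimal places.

Nominal GDP 2019 = 14.77·1287 + 37.50·235 + 16.47·80 + 71.83·1018 = 102262.03.
Real GDP 2019 (at 2005 prices) = 12.53·1287 + 26.72·235 + 9.35·80 + 59.46·1018 = 83683.59.
Deflator = Nominal/Real × 100 = 102262.03/83683.59 × 100 = 122.201.

122.20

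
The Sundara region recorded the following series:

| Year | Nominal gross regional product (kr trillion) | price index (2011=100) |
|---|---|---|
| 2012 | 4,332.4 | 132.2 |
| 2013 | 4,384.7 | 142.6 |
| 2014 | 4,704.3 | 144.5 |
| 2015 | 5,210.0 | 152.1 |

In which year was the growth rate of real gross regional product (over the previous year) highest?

2013: real = 4384.7/1.426 = 3074.82; growth vs 2012 (3277.16) = -6.17%.
2014: real = 4704.3/1.445 = 3255.57; growth vs 2013 (3074.82) = 5.88%.
2015: real = 5210.0/1.521 = 3425.38; growth vs 2014 (3255.57) = 5.22%.

2014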